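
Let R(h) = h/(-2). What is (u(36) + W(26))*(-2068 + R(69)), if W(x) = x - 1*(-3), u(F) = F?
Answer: -273325/2 ≈ -1.3666e+5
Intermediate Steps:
W(x) = 3 + x (W(x) = x + 3 = 3 + x)
R(h) = -h/2 (R(h) = h*(-1/2) = -h/2)
(u(36) + W(26))*(-2068 + R(69)) = (36 + (3 + 26))*(-2068 - 1/2*69) = (36 + 29)*(-2068 - 69/2) = 65*(-4205/2) = -273325/2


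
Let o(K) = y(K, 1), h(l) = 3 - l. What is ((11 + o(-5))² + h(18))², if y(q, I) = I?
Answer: 16641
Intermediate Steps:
o(K) = 1
((11 + o(-5))² + h(18))² = ((11 + 1)² + (3 - 1*18))² = (12² + (3 - 18))² = (144 - 15)² = 129² = 16641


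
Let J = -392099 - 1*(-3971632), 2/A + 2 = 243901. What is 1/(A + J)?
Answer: 243899/873044519169 ≈ 2.7937e-7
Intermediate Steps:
A = 2/243899 (A = 2/(-2 + 243901) = 2/243899 ≈ 8.2001e-6)
J = 3579533 (J = -392099 + 3971632 = 3579533)
1/(A + J) = 1/(2/243899 + 3579533) = 1/(873044519169/243899) = 243899/873044519169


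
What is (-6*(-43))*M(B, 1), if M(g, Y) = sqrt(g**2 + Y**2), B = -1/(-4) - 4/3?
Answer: 43*sqrt(313)/2 ≈ 380.37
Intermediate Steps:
B = -13/12 (B = -1*(-1/4) - 4*1/3 = 1/4 - 4/3 = -13/12 ≈ -1.0833)
M(g, Y) = sqrt(Y**2 + g**2)
(-6*(-43))*M(B, 1) = (-6*(-43))*sqrt(1**2 + (-13/12)**2) = 258*sqrt(1 + 169/144) = 258*sqrt(313/144) = 258*(sqrt(313)/12) = 43*sqrt(313)/2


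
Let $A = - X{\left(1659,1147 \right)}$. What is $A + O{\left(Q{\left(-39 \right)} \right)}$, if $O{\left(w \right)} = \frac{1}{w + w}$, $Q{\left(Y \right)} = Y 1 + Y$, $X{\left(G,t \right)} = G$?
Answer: $- \frac{258805}{156} \approx -1659.0$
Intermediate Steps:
$Q{\left(Y \right)} = 2 Y$ ($Q{\left(Y \right)} = Y + Y = 2 Y$)
$O{\left(w \right)} = \frac{1}{2 w}$
$A = -1659$ ($A = \left(-1\right) 1659 = -1659$)
$A + O{\left(Q{\left(-39 \right)} \right)} = -1659 + \frac{1}{2 \cdot 2 \left(-39\right)} = -1659 + \frac{1}{2 \left(-78\right)} = -1659 + \frac{1}{2} \left(- \frac{1}{78}\right) = -1659 - \frac{1}{156} = - \frac{258805}{156}$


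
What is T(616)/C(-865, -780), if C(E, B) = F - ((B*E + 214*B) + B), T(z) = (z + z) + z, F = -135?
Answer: -616/169045 ≈ -0.0036440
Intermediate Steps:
T(z) = 3*z (T(z) = 2*z + z = 3*z)
C(E, B) = -135 - 215*B - B*E (C(E, B) = -135 - ((B*E + 214*B) + B) = -135 - ((214*B + B*E) + B) = -135 - (215*B + B*E) = -135 + (-215*B - B*E) = -135 - 215*B - B*E)
T(616)/C(-865, -780) = (3*616)/(-135 - 215*(-780) - 1*(-780)*(-865)) = 1848/(-135 + 167700 - 674700) = 1848/(-507135) = 1848*(-1/507135) = -616/169045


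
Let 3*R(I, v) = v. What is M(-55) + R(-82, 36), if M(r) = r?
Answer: -43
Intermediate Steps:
R(I, v) = v/3
M(-55) + R(-82, 36) = -55 + (⅓)*36 = -55 + 12 = -43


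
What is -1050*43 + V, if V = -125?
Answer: -45275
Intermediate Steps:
-1050*43 + V = -1050*43 - 125 = -105*430 - 125 = -45150 - 125 = -45275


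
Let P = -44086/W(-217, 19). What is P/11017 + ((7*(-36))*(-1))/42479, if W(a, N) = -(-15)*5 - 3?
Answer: -836418373/16847681148 ≈ -0.049646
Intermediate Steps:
W(a, N) = 72 (W(a, N) = -5*(-15) - 3 = 75 - 3 = 72)
P = -22043/36 (P = -44086/72 = -44086*1/72 = -22043/36 ≈ -612.31)
P/11017 + ((7*(-36))*(-1))/42479 = -22043/36/11017 + ((7*(-36))*(-1))/42479 = -22043/36*1/11017 - 252*(-1)*(1/42479) = -22043/396612 + 252*(1/42479) = -22043/396612 + 252/42479 = -836418373/16847681148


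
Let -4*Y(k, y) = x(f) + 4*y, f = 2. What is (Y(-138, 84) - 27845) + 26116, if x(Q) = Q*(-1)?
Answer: -3625/2 ≈ -1812.5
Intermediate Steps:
x(Q) = -Q
Y(k, y) = 1/2 - y (Y(k, y) = -(-1*2 + 4*y)/4 = -(-2 + 4*y)/4 = 1/2 - y)
(Y(-138, 84) - 27845) + 26116 = ((1/2 - 1*84) - 27845) + 26116 = ((1/2 - 84) - 27845) + 26116 = (-167/2 - 27845) + 26116 = -55857/2 + 26116 = -3625/2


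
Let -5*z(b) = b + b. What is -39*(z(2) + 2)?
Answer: -234/5 ≈ -46.800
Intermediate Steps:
z(b) = -2*b/5 (z(b) = -(b + b)/5 = -2*b/5)
-39*(z(2) + 2) = -39*(-2/5*2 + 2) = -39*(-4/5 + 2) = -39*6/5 = -234/5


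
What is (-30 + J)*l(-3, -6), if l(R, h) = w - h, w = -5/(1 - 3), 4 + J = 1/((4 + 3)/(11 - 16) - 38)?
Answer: -113951/394 ≈ -289.22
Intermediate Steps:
J = -793/197 (J = -4 + 1/((4 + 3)/(11 - 16) - 38) = -4 + 1/(7/(-5) - 38) = -4 + 1/(7*(-1/5) - 38) = -4 + 1/(-7/5 - 38) = -4 + 1/(-197/5) = -4 - 5/197 = -793/197 ≈ -4.0254)
w = 5/2 (w = -5/(-2) = -1/2*(-5) = 5/2 ≈ 2.5000)
l(R, h) = 5/2 - h
(-30 + J)*l(-3, -6) = (-30 - 793/197)*(5/2 - 1*(-6)) = -6703*(5/2 + 6)/197 = -6703/197*17/2 = -113951/394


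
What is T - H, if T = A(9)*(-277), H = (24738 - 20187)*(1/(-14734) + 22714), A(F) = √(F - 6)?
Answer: -1523074409325/14734 - 277*√3 ≈ -1.0337e+8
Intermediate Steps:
A(F) = √(-6 + F)
H = 1523074409325/14734 (H = 4551*(-1/14734 + 22714) = 4551*(334668075/14734) = 1523074409325/14734 ≈ 1.0337e+8)
T = -277*√3 (T = √(-6 + 9)*(-277) = √3*(-277) = -277*√3 ≈ -479.78)
T - H = -277*√3 - 1*1523074409325/14734 = -277*√3 - 1523074409325/14734 = -1523074409325/14734 - 277*√3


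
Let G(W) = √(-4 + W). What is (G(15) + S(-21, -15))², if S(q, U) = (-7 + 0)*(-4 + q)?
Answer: (175 + √11)² ≈ 31797.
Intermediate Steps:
S(q, U) = 28 - 7*q (S(q, U) = -7*(-4 + q) = 28 - 7*q)
(G(15) + S(-21, -15))² = (√(-4 + 15) + (28 - 7*(-21)))² = (√11 + (28 + 147))² = (√11 + 175)² = (175 + √11)²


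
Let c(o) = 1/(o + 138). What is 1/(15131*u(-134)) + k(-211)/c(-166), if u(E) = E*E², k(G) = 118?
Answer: -120287933797697/36406759624 ≈ -3304.0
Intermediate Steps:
c(o) = 1/(138 + o)
u(E) = E³
1/(15131*u(-134)) + k(-211)/c(-166) = 1/(15131*((-134)³)) + 118/(1/(138 - 166)) = (1/15131)/(-2406104) + 118/(1/(-28)) = (1/15131)*(-1/2406104) + 118/(-1/28) = -1/36406759624 + 118*(-28) = -1/36406759624 - 3304 = -120287933797697/36406759624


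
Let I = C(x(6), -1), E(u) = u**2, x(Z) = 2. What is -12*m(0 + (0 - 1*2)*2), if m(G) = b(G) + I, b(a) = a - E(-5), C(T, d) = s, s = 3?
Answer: 312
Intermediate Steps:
C(T, d) = 3
I = 3
b(a) = -25 + a (b(a) = a - 1*(-5)**2 = a - 1*25 = a - 25 = -25 + a)
m(G) = -22 + G (m(G) = (-25 + G) + 3 = -22 + G)
-12*m(0 + (0 - 1*2)*2) = -12*(-22 + (0 + (0 - 1*2)*2)) = -12*(-22 + (0 + (0 - 2)*2)) = -12*(-22 + (0 - 2*2)) = -12*(-22 + (0 - 4)) = -12*(-22 - 4) = -12*(-26) = 312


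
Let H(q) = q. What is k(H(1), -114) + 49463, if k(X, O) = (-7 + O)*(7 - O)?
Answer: 34822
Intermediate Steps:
k(H(1), -114) + 49463 = (-49 - 1*(-114)² + 14*(-114)) + 49463 = (-49 - 1*12996 - 1596) + 49463 = (-49 - 12996 - 1596) + 49463 = -14641 + 49463 = 34822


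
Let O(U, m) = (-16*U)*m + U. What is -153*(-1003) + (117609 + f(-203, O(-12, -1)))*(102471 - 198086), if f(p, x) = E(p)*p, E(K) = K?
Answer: -15185229611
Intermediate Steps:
O(U, m) = U - 16*U*m (O(U, m) = -16*U*m + U = U - 16*U*m)
f(p, x) = p² (f(p, x) = p*p = p²)
-153*(-1003) + (117609 + f(-203, O(-12, -1)))*(102471 - 198086) = -153*(-1003) + (117609 + (-203)²)*(102471 - 198086) = 153459 + (117609 + 41209)*(-95615) = 153459 + 158818*(-95615) = 153459 - 15185383070 = -15185229611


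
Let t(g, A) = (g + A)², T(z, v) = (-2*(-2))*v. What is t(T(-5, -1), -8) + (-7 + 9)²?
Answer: 148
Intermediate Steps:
T(z, v) = 4*v
t(g, A) = (A + g)²
t(T(-5, -1), -8) + (-7 + 9)² = (-8 + 4*(-1))² + (-7 + 9)² = (-8 - 4)² + 2² = (-12)² + 4 = 144 + 4 = 148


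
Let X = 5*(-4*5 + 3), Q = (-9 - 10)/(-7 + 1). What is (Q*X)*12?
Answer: -3230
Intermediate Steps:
Q = 19/6 (Q = -19/(-6) = -19*(-⅙) = 19/6 ≈ 3.1667)
X = -85 (X = 5*(-20 + 3) = 5*(-17) = -85)
(Q*X)*12 = ((19/6)*(-85))*12 = -1615/6*12 = -3230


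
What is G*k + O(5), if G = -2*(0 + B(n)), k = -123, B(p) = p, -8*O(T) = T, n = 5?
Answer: 9835/8 ≈ 1229.4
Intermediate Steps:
O(T) = -T/8
G = -10 (G = -2*(0 + 5) = -2*5 = -10)
G*k + O(5) = -10*(-123) - 1/8*5 = 1230 - 5/8 = 9835/8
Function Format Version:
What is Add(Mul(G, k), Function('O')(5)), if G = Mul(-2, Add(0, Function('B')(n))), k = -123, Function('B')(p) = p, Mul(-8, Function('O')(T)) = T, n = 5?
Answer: Rational(9835, 8) ≈ 1229.4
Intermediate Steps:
Function('O')(T) = Mul(Rational(-1, 8), T)
G = -10 (G = Mul(-2, Add(0, 5)) = Mul(-2, 5) = -10)
Add(Mul(G, k), Function('O')(5)) = Add(Mul(-10, -123), Mul(Rational(-1, 8), 5)) = Add(1230, Rational(-5, 8)) = Rational(9835, 8)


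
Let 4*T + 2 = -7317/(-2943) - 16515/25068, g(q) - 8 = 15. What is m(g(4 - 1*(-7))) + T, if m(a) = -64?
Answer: -233323001/3643216 ≈ -64.043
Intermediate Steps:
g(q) = 23 (g(q) = 8 + 15 = 23)
T = -157177/3643216 (T = -½ + (-7317/(-2943) - 16515/25068)/4 = -½ + (-7317*(-1/2943) - 16515*1/25068)/4 = -½ + (271/109 - 5505/8356)/4 = -½ + (¼)*(1664431/910804) = -½ + 1664431/3643216 = -157177/3643216 ≈ -0.043142)
m(g(4 - 1*(-7))) + T = -64 - 157177/3643216 = -233323001/3643216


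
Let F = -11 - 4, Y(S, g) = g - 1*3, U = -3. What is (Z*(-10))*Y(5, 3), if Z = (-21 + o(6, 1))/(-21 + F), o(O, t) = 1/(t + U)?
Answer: 0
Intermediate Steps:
Y(S, g) = -3 + g (Y(S, g) = g - 3 = -3 + g)
F = -15
o(O, t) = 1/(-3 + t) (o(O, t) = 1/(t - 3) = 1/(-3 + t))
Z = 43/72 (Z = (-21 + 1/(-3 + 1))/(-21 - 15) = (-21 + 1/(-2))/(-36) = (-21 - ½)*(-1/36) = -43/2*(-1/36) = 43/72 ≈ 0.59722)
(Z*(-10))*Y(5, 3) = ((43/72)*(-10))*(-3 + 3) = -215/36*0 = 0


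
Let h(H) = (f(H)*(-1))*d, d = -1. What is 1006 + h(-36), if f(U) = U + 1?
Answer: 971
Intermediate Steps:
f(U) = 1 + U
h(H) = 1 + H (h(H) = ((1 + H)*(-1))*(-1) = (-1 - H)*(-1) = 1 + H)
1006 + h(-36) = 1006 + (1 - 36) = 1006 - 35 = 971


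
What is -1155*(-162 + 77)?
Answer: 98175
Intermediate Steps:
-1155*(-162 + 77) = -1155*(-85) = 98175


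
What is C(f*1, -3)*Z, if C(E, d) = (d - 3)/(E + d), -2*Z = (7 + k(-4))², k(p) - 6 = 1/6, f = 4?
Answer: 6241/12 ≈ 520.08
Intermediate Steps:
k(p) = 37/6 (k(p) = 6 + 1/6 = 6 + 1*(⅙) = 6 + ⅙ = 37/6)
Z = -6241/72 (Z = -(7 + 37/6)²/2 = -(79/6)²/2 = -½*6241/36 = -6241/72 ≈ -86.681)
C(E, d) = (-3 + d)/(E + d)
C(f*1, -3)*Z = ((-3 - 3)/(4*1 - 3))*(-6241/72) = (-6/(4 - 3))*(-6241/72) = (-6/1)*(-6241/72) = (1*(-6))*(-6241/72) = -6*(-6241/72) = 6241/12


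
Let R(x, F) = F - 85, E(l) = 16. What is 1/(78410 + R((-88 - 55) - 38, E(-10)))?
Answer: 1/78341 ≈ 1.2765e-5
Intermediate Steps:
R(x, F) = -85 + F
1/(78410 + R((-88 - 55) - 38, E(-10))) = 1/(78410 + (-85 + 16)) = 1/(78410 - 69) = 1/78341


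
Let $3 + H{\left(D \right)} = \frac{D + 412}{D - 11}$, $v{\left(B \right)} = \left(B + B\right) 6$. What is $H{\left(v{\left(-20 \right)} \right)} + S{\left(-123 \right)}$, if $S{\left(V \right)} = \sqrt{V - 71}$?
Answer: $- \frac{925}{251} + i \sqrt{194} \approx -3.6853 + 13.928 i$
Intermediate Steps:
$v{\left(B \right)} = 12 B$ ($v{\left(B \right)} = 2 B 6 = 12 B$)
$S{\left(V \right)} = \sqrt{-71 + V}$
$H{\left(D \right)} = -3 + \frac{412 + D}{-11 + D}$ ($H{\left(D \right)} = -3 + \frac{D + 412}{D - 11} = -3 + \frac{412 + D}{-11 + D}$)
$H{\left(v{\left(-20 \right)} \right)} + S{\left(-123 \right)} = \frac{445 - 2 \cdot 12 \left(-20\right)}{-11 + 12 \left(-20\right)} + \sqrt{-71 - 123} = \frac{445 - -480}{-11 - 240} + \sqrt{-194} = \frac{445 + 480}{-251} + i \sqrt{194} = \left(- \frac{1}{251}\right) 925 + i \sqrt{194} = - \frac{925}{251} + i \sqrt{194}$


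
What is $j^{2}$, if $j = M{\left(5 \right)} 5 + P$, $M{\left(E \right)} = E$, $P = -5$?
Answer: $400$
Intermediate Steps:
$j = 20$ ($j = 5 \cdot 5 - 5 = 25 - 5 = 20$)
$j^{2} = 20^{2} = 400$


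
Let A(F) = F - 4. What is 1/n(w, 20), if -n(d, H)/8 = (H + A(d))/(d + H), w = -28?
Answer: -1/12 ≈ -0.083333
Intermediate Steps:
A(F) = -4 + F
n(d, H) = -8*(-4 + H + d)/(H + d) (n(d, H) = -8*(H + (-4 + d))/(d + H) = -8*(-4 + H + d)/(H + d))
1/n(w, 20) = 1/(8*(4 - 1*20 - 1*(-28))/(20 - 28)) = 1/(8*(4 - 20 + 28)/(-8)) = 1/(8*(-1/8)*12) = 1/(-12) = -1/12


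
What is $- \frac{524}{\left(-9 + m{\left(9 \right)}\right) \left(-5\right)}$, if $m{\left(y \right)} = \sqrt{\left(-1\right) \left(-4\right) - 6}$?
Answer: $- \frac{4716}{415} - \frac{524 i \sqrt{2}}{415} \approx -11.364 - 1.7857 i$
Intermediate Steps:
$m{\left(y \right)} = i \sqrt{2}$ ($m{\left(y \right)} = \sqrt{4 - 6} = \sqrt{-2} = i \sqrt{2}$)
$- \frac{524}{\left(-9 + m{\left(9 \right)}\right) \left(-5\right)} = - \frac{524}{\left(-9 + i \sqrt{2}\right) \left(-5\right)} = - \frac{524}{45 - 5 i \sqrt{2}}$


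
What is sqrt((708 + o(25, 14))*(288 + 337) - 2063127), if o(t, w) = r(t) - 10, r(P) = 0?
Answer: I*sqrt(1626877) ≈ 1275.5*I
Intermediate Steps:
o(t, w) = -10 (o(t, w) = 0 - 10 = -10)
sqrt((708 + o(25, 14))*(288 + 337) - 2063127) = sqrt((708 - 10)*(288 + 337) - 2063127) = sqrt(698*625 - 2063127) = sqrt(436250 - 2063127) = sqrt(-1626877) = I*sqrt(1626877)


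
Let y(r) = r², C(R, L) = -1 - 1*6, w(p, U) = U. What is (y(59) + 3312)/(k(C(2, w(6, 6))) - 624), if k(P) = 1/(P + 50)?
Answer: -292099/26831 ≈ -10.887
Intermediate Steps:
C(R, L) = -7 (C(R, L) = -1 - 6 = -7)
k(P) = 1/(50 + P)
(y(59) + 3312)/(k(C(2, w(6, 6))) - 624) = (59² + 3312)/(1/(50 - 7) - 624) = (3481 + 3312)/(1/43 - 624) = 6793/(1/43 - 624) = 6793/(-26831/43) = 6793*(-43/26831) = -292099/26831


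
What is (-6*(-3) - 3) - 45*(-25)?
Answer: 1140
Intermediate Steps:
(-6*(-3) - 3) - 45*(-25) = (18 - 3) + 1125 = 15 + 1125 = 1140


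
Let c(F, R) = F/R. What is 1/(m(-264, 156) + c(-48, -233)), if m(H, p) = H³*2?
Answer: -233/8574280656 ≈ -2.7174e-8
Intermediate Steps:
m(H, p) = 2*H³
1/(m(-264, 156) + c(-48, -233)) = 1/(2*(-264)³ - 48/(-233)) = 1/(2*(-18399744) - 48*(-1/233)) = 1/(-36799488 + 48/233) = 1/(-8574280656/233) = -233/8574280656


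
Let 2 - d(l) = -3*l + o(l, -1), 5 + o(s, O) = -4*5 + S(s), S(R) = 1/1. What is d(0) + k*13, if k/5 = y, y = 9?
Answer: 611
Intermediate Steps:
k = 45 (k = 5*9 = 45)
S(R) = 1
o(s, O) = -24 (o(s, O) = -5 + (-4*5 + 1) = -5 + (-20 + 1) = -5 - 19 = -24)
d(l) = 26 + 3*l (d(l) = 2 - (-3*l - 24) = 2 - (-24 - 3*l) = 2 + (24 + 3*l) = 26 + 3*l)
d(0) + k*13 = (26 + 3*0) + 45*13 = (26 + 0) + 585 = 26 + 585 = 611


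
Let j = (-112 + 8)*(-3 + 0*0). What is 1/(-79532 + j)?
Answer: -1/79220 ≈ -1.2623e-5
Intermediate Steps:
j = 312 (j = -104*(-3 + 0) = -104*(-3) = 312)
1/(-79532 + j) = 1/(-79532 + 312) = 1/(-79220) = -1/79220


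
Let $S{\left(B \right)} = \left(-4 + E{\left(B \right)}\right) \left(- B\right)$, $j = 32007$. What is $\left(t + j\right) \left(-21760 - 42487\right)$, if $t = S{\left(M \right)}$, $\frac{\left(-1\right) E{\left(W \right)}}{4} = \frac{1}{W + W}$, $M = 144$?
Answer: $-2093488495$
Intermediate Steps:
$E{\left(W \right)} = - \frac{2}{W}$ ($E{\left(W \right)} = - \frac{4}{W + W} = - \frac{4}{2 W} = - 4 \frac{1}{2 W} = - \frac{2}{W}$)
$S{\left(B \right)} = - B \left(-4 - \frac{2}{B}\right)$ ($S{\left(B \right)} = \left(-4 - \frac{2}{B}\right) \left(- B\right) = - B \left(-4 - \frac{2}{B}\right)$)
$t = 578$ ($t = 2 + 4 \cdot 144 = 2 + 576 = 578$)
$\left(t + j\right) \left(-21760 - 42487\right) = \left(578 + 32007\right) \left(-21760 - 42487\right) = 32585 \left(-64247\right) = -2093488495$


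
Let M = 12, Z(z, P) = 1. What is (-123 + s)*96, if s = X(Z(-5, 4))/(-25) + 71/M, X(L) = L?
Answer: -281096/25 ≈ -11244.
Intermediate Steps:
s = 1763/300 (s = 1/(-25) + 71/12 = 1*(-1/25) + 71*(1/12) = -1/25 + 71/12 = 1763/300 ≈ 5.8767)
(-123 + s)*96 = (-123 + 1763/300)*96 = -35137/300*96 = -281096/25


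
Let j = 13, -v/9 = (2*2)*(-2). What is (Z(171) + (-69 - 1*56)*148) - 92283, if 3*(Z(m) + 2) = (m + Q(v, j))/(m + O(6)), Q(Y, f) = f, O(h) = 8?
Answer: -59491361/537 ≈ -1.1078e+5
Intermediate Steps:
v = 72 (v = -9*2*2*(-2) = -36*(-2) = -9*(-8) = 72)
Z(m) = -2 + (13 + m)/(3*(8 + m)) (Z(m) = -2 + ((m + 13)/(m + 8))/3 = -2 + ((13 + m)/(8 + m))/3 = -2 + (13 + m)/(3*(8 + m)))
(Z(171) + (-69 - 1*56)*148) - 92283 = (5*(-7 - 1*171)/(3*(8 + 171)) + (-69 - 1*56)*148) - 92283 = ((5/3)*(-7 - 171)/179 + (-69 - 56)*148) - 92283 = ((5/3)*(1/179)*(-178) - 125*148) - 92283 = (-890/537 - 18500) - 92283 = -9935390/537 - 92283 = -59491361/537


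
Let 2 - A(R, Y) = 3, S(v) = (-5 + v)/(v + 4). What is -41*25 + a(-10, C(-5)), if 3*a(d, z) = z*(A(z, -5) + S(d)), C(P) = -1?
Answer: -2051/2 ≈ -1025.5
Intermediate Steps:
S(v) = (-5 + v)/(4 + v)
A(R, Y) = -1 (A(R, Y) = 2 - 1*3 = 2 - 3 = -1)
a(d, z) = z*(-1 + (-5 + d)/(4 + d))/3 (a(d, z) = (z*(-1 + (-5 + d)/(4 + d)))/3 = z*(-1 + (-5 + d)/(4 + d))/3)
-41*25 + a(-10, C(-5)) = -41*25 - 3*(-1)/(4 - 10) = -1025 - 3*(-1)/(-6) = -1025 - 3*(-1)*(-⅙) = -1025 - ½ = -2051/2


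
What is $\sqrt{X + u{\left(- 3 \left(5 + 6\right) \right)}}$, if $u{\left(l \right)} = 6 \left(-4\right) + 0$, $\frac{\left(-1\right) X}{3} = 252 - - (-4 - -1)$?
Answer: $i \sqrt{771} \approx 27.767 i$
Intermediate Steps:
$X = -747$ ($X = - 3 \left(252 - - (-4 - -1)\right) = - 3 \left(252 - - (-4 + 1)\right) = - 3 \left(252 - \left(-1\right) \left(-3\right)\right) = - 3 \left(252 - 3\right) = \left(-3\right) 249 = -747$)
$u{\left(l \right)} = -24$ ($u{\left(l \right)} = -24 + 0 = -24$)
$\sqrt{X + u{\left(- 3 \left(5 + 6\right) \right)}} = \sqrt{-747 - 24} = \sqrt{-771} = i \sqrt{771}$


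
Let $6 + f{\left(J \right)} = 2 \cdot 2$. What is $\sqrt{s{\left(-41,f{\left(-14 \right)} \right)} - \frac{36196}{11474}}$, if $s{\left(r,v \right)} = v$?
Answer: $\frac{2 i \sqrt{42413641}}{5737} \approx 2.2704 i$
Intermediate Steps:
$f{\left(J \right)} = -2$ ($f{\left(J \right)} = -6 + 2 \cdot 2 = -6 + 4 = -2$)
$\sqrt{s{\left(-41,f{\left(-14 \right)} \right)} - \frac{36196}{11474}} = \sqrt{-2 - \frac{36196}{11474}} = \sqrt{-2 - \frac{18098}{5737}} = \sqrt{- \frac{29572}{5737}} = \frac{2 i \sqrt{42413641}}{5737}$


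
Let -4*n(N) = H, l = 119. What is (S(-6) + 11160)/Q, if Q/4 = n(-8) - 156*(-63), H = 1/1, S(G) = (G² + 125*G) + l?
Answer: 10565/39311 ≈ 0.26875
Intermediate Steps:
S(G) = 119 + G² + 125*G (S(G) = (G² + 125*G) + 119 = 119 + G² + 125*G)
H = 1
n(N) = -¼ (n(N) = -¼*1 = -¼)
Q = 39311 (Q = 4*(-¼ - 156*(-63)) = 4*(-¼ + 9828) = 4*(39311/4) = 39311)
(S(-6) + 11160)/Q = ((119 + (-6)² + 125*(-6)) + 11160)/39311 = ((119 + 36 - 750) + 11160)*(1/39311) = (-595 + 11160)*(1/39311) = 10565*(1/39311) = 10565/39311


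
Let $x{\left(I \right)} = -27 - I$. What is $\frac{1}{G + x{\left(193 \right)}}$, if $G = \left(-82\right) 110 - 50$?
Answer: $- \frac{1}{9290} \approx -0.00010764$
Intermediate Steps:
$G = -9070$ ($G = -9020 - 50 = -9070$)
$\frac{1}{G + x{\left(193 \right)}} = \frac{1}{-9070 - 220} = \frac{1}{-9290} = - \frac{1}{9290}$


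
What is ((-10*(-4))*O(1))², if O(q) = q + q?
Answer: 6400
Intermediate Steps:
O(q) = 2*q
((-10*(-4))*O(1))² = ((-10*(-4))*(2*1))² = (40*2)² = 80² = 6400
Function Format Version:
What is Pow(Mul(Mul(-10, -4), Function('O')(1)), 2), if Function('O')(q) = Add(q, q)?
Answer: 6400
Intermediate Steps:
Function('O')(q) = Mul(2, q)
Pow(Mul(Mul(-10, -4), Function('O')(1)), 2) = Pow(Mul(Mul(-10, -4), Mul(2, 1)), 2) = Pow(Mul(40, 2), 2) = Pow(80, 2) = 6400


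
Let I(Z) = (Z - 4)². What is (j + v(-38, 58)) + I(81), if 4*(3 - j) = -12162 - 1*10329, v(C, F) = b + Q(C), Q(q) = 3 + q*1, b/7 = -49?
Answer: 44707/4 ≈ 11177.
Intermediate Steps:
b = -343 (b = 7*(-49) = -343)
Q(q) = 3 + q
I(Z) = (-4 + Z)²
v(C, F) = -340 + C (v(C, F) = -343 + (3 + C) = -340 + C)
j = 22503/4 (j = 3 - (-12162 - 1*10329)/4 = 3 - (-12162 - 10329)/4 = 3 - ¼*(-22491) = 3 + 22491/4 = 22503/4 ≈ 5625.8)
(j + v(-38, 58)) + I(81) = (22503/4 + (-340 - 38)) + (-4 + 81)² = (22503/4 - 378) + 77² = 20991/4 + 5929 = 44707/4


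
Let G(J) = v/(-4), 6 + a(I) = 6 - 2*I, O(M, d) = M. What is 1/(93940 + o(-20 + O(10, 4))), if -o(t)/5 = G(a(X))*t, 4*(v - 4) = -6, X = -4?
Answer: 4/375635 ≈ 1.0649e-5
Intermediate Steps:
v = 5/2 (v = 4 + (¼)*(-6) = 4 - 3/2 = 5/2 ≈ 2.5000)
a(I) = -2*I (a(I) = -6 + (6 - 2*I) = -2*I)
G(J) = -5/8 (G(J) = (5/2)/(-4) = (5/2)*(-¼) = -5/8)
o(t) = 25*t/8 (o(t) = -(-25)*t/8 = 25*t/8)
1/(93940 + o(-20 + O(10, 4))) = 1/(93940 + 25*(-20 + 10)/8) = 1/(93940 + (25/8)*(-10)) = 1/(93940 - 125/4) = 1/(375635/4) = 4/375635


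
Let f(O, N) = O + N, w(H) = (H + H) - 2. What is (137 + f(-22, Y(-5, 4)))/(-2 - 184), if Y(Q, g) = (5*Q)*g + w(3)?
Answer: -19/186 ≈ -0.10215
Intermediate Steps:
w(H) = -2 + 2*H (w(H) = 2*H - 2 = -2 + 2*H)
Y(Q, g) = 4 + 5*Q*g (Y(Q, g) = (5*Q)*g + (-2 + 2*3) = 5*Q*g + (-2 + 6) = 5*Q*g + 4 = 4 + 5*Q*g)
f(O, N) = N + O
(137 + f(-22, Y(-5, 4)))/(-2 - 184) = (137 + ((4 + 5*(-5)*4) - 22))/(-2 - 184) = (137 + ((4 - 100) - 22))/(-186) = (137 + (-96 - 22))*(-1/186) = (137 - 118)*(-1/186) = 19*(-1/186) = -19/186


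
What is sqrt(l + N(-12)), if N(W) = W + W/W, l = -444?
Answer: I*sqrt(455) ≈ 21.331*I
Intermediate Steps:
N(W) = 1 + W (N(W) = W + 1 = 1 + W)
sqrt(l + N(-12)) = sqrt(-444 + (1 - 12)) = sqrt(-444 - 11) = sqrt(-455) = I*sqrt(455)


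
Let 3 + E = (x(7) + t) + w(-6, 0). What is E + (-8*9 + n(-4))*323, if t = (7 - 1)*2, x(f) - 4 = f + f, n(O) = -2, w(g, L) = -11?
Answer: -23886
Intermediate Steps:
x(f) = 4 + 2*f (x(f) = 4 + (f + f) = 4 + 2*f)
t = 12 (t = 6*2 = 12)
E = 16 (E = -3 + (((4 + 2*7) + 12) - 11) = -3 + (((4 + 14) + 12) - 11) = -3 + ((18 + 12) - 11) = -3 + (30 - 11) = -3 + 19 = 16)
E + (-8*9 + n(-4))*323 = 16 + (-8*9 - 2)*323 = 16 + (-72 - 2)*323 = 16 - 74*323 = 16 - 23902 = -23886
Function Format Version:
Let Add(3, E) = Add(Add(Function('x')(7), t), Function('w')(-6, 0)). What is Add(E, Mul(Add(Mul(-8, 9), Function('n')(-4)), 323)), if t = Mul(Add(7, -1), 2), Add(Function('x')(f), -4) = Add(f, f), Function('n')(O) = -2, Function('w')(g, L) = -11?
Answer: -23886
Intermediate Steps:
Function('x')(f) = Add(4, Mul(2, f)) (Function('x')(f) = Add(4, Add(f, f)) = Add(4, Mul(2, f)))
t = 12 (t = Mul(6, 2) = 12)
E = 16 (E = Add(-3, Add(Add(Add(4, Mul(2, 7)), 12), -11)) = Add(-3, Add(Add(Add(4, 14), 12), -11)) = Add(-3, Add(Add(18, 12), -11)) = Add(-3, Add(30, -11)) = Add(-3, 19) = 16)
Add(E, Mul(Add(Mul(-8, 9), Function('n')(-4)), 323)) = Add(16, Mul(Add(Mul(-8, 9), -2), 323)) = Add(16, Mul(Add(-72, -2), 323)) = Add(16, Mul(-74, 323)) = Add(16, -23902) = -23886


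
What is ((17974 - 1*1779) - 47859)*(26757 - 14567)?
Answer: -385984160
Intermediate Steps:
((17974 - 1*1779) - 47859)*(26757 - 14567) = ((17974 - 1779) - 47859)*12190 = (16195 - 47859)*12190 = -31664*12190 = -385984160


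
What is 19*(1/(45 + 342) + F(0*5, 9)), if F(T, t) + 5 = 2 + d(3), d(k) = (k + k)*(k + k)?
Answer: 242668/387 ≈ 627.05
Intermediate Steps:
d(k) = 4*k² (d(k) = (2*k)*(2*k) = 4*k²)
F(T, t) = 33 (F(T, t) = -5 + (2 + 4*3²) = -5 + (2 + 4*9) = -5 + (2 + 36) = -5 + 38 = 33)
19*(1/(45 + 342) + F(0*5, 9)) = 19*(1/(45 + 342) + 33) = 19*(1/387 + 33) = 19*(12772/387) = 242668/387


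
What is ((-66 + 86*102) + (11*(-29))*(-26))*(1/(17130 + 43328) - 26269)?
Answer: -13499455208500/30229 ≈ -4.4657e+8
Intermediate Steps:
((-66 + 86*102) + (11*(-29))*(-26))*(1/(17130 + 43328) - 26269) = ((-66 + 8772) - 319*(-26))*(1/60458 - 26269) = (8706 + 8294)*(1/60458 - 26269) = 17000*(-1588171201/60458) = -13499455208500/30229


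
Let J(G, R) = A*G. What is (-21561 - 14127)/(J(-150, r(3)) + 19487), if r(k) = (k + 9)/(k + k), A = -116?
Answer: -35688/36887 ≈ -0.96749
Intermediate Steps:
r(k) = (9 + k)/(2*k) (r(k) = (9 + k)/((2*k)) = (9 + k)*(1/(2*k)) = (9 + k)/(2*k))
J(G, R) = -116*G
(-21561 - 14127)/(J(-150, r(3)) + 19487) = (-21561 - 14127)/(-116*(-150) + 19487) = -35688/(17400 + 19487) = -35688/36887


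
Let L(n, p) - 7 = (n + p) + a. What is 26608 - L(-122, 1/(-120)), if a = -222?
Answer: 3233401/120 ≈ 26945.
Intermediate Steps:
L(n, p) = -215 + n + p (L(n, p) = 7 + ((n + p) - 222) = 7 + (-222 + n + p) = -215 + n + p)
26608 - L(-122, 1/(-120)) = 26608 - (-215 - 122 + 1/(-120)) = 26608 - (-215 - 122 - 1/120) = 26608 - 1*(-40441/120) = 26608 + 40441/120 = 3233401/120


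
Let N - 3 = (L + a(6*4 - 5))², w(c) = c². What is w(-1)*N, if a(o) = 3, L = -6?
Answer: 12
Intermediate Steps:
N = 12 (N = 3 + (-6 + 3)² = 3 + (-3)² = 3 + 9 = 12)
w(-1)*N = (-1)²*12 = 1*12 = 12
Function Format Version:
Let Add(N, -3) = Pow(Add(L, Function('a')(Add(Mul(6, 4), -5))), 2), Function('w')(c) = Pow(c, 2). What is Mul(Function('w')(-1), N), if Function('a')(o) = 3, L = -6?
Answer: 12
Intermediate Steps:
N = 12 (N = Add(3, Pow(Add(-6, 3), 2)) = Add(3, Pow(-3, 2)) = Add(3, 9) = 12)
Mul(Function('w')(-1), N) = Mul(Pow(-1, 2), 12) = Mul(1, 12) = 12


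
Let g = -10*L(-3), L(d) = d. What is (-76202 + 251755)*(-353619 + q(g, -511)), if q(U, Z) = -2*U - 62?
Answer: -62100293773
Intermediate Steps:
g = 30 (g = -10*(-3) = 30)
q(U, Z) = -62 - 2*U
(-76202 + 251755)*(-353619 + q(g, -511)) = (-76202 + 251755)*(-353619 + (-62 - 2*30)) = 175553*(-353619 + (-62 - 60)) = 175553*(-353619 - 122) = 175553*(-353741) = -62100293773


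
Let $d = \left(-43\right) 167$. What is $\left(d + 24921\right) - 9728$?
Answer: $8012$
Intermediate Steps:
$d = -7181$
$\left(d + 24921\right) - 9728 = \left(-7181 + 24921\right) - 9728 = 17740 - 9728 = 8012$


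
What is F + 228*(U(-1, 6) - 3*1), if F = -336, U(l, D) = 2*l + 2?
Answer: -1020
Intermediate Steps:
U(l, D) = 2 + 2*l
F + 228*(U(-1, 6) - 3*1) = -336 + 228*((2 + 2*(-1)) - 3*1) = -336 + 228*((2 - 2) - 3) = -336 + 228*(0 - 3) = -336 + 228*(-3) = -336 - 684 = -1020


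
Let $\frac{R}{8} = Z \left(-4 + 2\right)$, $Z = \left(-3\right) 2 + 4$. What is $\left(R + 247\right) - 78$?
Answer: $201$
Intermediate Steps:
$Z = -2$ ($Z = -6 + 4 = -2$)
$R = 32$ ($R = 8 \left(- 2 \left(-4 + 2\right)\right) = 8 \left(\left(-2\right) \left(-2\right)\right) = 8 \cdot 4 = 32$)
$\left(R + 247\right) - 78 = \left(32 + 247\right) - 78 = 279 - 78 = 201$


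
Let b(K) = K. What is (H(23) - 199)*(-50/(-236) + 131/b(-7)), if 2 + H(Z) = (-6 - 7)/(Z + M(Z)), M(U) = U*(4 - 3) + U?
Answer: 106079303/28497 ≈ 3722.5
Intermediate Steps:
M(U) = 2*U (M(U) = U*1 + U = U + U = 2*U)
H(Z) = -2 - 13/(3*Z) (H(Z) = -2 + (-6 - 7)/(Z + 2*Z) = -2 - 13*1/(3*Z) = -2 - 13/(3*Z))
(H(23) - 199)*(-50/(-236) + 131/b(-7)) = ((-2 - 13/3/23) - 199)*(-50/(-236) + 131/(-7)) = ((-2 - 13/3*1/23) - 199)*(-50*(-1/236) + 131*(-⅐)) = ((-2 - 13/69) - 199)*(25/118 - 131/7) = (-151/69 - 199)*(-15283/826) = -13882/69*(-15283/826) = 106079303/28497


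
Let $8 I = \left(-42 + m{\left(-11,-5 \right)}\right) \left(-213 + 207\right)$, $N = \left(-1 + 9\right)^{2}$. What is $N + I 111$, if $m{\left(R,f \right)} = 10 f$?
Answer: $7723$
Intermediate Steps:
$N = 64$ ($N = 8^{2} = 64$)
$I = 69$ ($I = \frac{\left(-42 + 10 \left(-5\right)\right) \left(-213 + 207\right)}{8} = \frac{\left(-42 - 50\right) \left(-6\right)}{8} = \frac{\left(-92\right) \left(-6\right)}{8} = \frac{1}{8} \cdot 552 = 69$)
$N + I 111 = 64 + 69 \cdot 111 = 64 + 7659 = 7723$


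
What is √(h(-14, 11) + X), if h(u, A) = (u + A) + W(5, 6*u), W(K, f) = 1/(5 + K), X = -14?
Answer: 13*I*√10/10 ≈ 4.111*I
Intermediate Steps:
h(u, A) = ⅒ + A + u (h(u, A) = (u + A) + 1/(5 + 5) = (A + u) + 1/10 = (A + u) + ⅒ = ⅒ + A + u)
√(h(-14, 11) + X) = √((⅒ + 11 - 14) - 14) = √(-29/10 - 14) = √(-169/10) = 13*I*√10/10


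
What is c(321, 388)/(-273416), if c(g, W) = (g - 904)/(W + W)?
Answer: 53/19288256 ≈ 2.7478e-6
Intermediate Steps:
c(g, W) = (-904 + g)/(2*W) (c(g, W) = (-904 + g)/((2*W)) = (-904 + g)*(1/(2*W)) = (-904 + g)/(2*W))
c(321, 388)/(-273416) = ((1/2)*(-904 + 321)/388)/(-273416) = ((1/2)*(1/388)*(-583))*(-1/273416) = -583/776*(-1/273416) = 53/19288256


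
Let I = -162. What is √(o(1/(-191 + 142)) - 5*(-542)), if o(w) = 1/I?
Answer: √878038/18 ≈ 52.058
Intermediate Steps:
o(w) = -1/162 (o(w) = 1/(-162) = -1/162)
√(o(1/(-191 + 142)) - 5*(-542)) = √(-1/162 - 5*(-542)) = √(-1/162 + 2710) = √(439019/162) = √878038/18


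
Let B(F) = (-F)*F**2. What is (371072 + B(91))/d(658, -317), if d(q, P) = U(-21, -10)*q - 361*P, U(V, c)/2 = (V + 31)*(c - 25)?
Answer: 382499/346163 ≈ 1.1050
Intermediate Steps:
U(V, c) = 2*(-25 + c)*(31 + V) (U(V, c) = 2*((V + 31)*(c - 25)) = 2*((31 + V)*(-25 + c)) = 2*((-25 + c)*(31 + V)) = 2*(-25 + c)*(31 + V))
B(F) = -F**3
d(q, P) = -700*q - 361*P (d(q, P) = (-1550 - 50*(-21) + 62*(-10) + 2*(-21)*(-10))*q - 361*P = (-1550 + 1050 - 620 + 420)*q - 361*P = -700*q - 361*P)
(371072 + B(91))/d(658, -317) = (371072 - 1*91**3)/(-700*658 - 361*(-317)) = (371072 - 1*753571)/(-460600 + 114437) = (371072 - 753571)/(-346163) = -382499*(-1/346163) = 382499/346163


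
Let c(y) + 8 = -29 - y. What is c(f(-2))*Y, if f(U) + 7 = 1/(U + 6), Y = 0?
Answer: 0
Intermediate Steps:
f(U) = -7 + 1/(6 + U) (f(U) = -7 + 1/(U + 6) = -7 + 1/(6 + U))
c(y) = -37 - y (c(y) = -8 + (-29 - y) = -37 - y)
c(f(-2))*Y = (-37 - (-41 - 7*(-2))/(6 - 2))*0 = (-37 - (-41 + 14)/4)*0 = (-37 - (-27)/4)*0 = (-37 - 1*(-27/4))*0 = (-37 + 27/4)*0 = -121/4*0 = 0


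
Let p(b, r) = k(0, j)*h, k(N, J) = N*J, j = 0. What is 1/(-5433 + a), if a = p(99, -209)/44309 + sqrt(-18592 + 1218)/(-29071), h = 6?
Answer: -655936211679/3563701438054489 + 4153*I*sqrt(17374)/3563701438054489 ≈ -0.00018406 + 1.5361e-10*I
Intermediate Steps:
k(N, J) = J*N
p(b, r) = 0 (p(b, r) = (0*0)*6 = 0*6 = 0)
a = -I*sqrt(17374)/29071 (a = 0/44309 + sqrt(-18592 + 1218)/(-29071) = 0*(1/44309) + sqrt(-17374)*(-1/29071) = 0 + (I*sqrt(17374))*(-1/29071) = 0 - I*sqrt(17374)/29071 = -I*sqrt(17374)/29071 ≈ -0.0045341*I)
1/(-5433 + a) = 1/(-5433 - I*sqrt(17374)/29071)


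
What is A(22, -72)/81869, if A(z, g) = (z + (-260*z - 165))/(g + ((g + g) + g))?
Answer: 5863/23578272 ≈ 0.00024866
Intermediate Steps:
A(z, g) = (-165 - 259*z)/(4*g) (A(z, g) = (z + (-165 - 260*z))/(g + (2*g + g)) = (-165 - 259*z)/(g + 3*g) = (-165 - 259*z)/((4*g)) = (-165 - 259*z)*(1/(4*g)) = (-165 - 259*z)/(4*g))
A(22, -72)/81869 = ((¼)*(-165 - 259*22)/(-72))/81869 = ((¼)*(-1/72)*(-165 - 5698))*(1/81869) = ((¼)*(-1/72)*(-5863))*(1/81869) = (5863/288)*(1/81869) = 5863/23578272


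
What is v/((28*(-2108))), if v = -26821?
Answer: 26821/59024 ≈ 0.45441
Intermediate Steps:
v/((28*(-2108))) = -26821/(28*(-2108)) = -26821/(-59024) = -26821*(-1/59024) = 26821/59024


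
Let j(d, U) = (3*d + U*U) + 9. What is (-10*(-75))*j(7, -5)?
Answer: 41250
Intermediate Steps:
j(d, U) = 9 + U² + 3*d (j(d, U) = (3*d + U²) + 9 = (U² + 3*d) + 9 = 9 + U² + 3*d)
(-10*(-75))*j(7, -5) = (-10*(-75))*(9 + (-5)² + 3*7) = 750*(9 + 25 + 21) = 750*55 = 41250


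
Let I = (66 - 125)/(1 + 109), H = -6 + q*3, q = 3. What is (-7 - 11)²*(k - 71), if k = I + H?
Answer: -1221318/55 ≈ -22206.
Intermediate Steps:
H = 3 (H = -6 + 3*3 = -6 + 9 = 3)
I = -59/110 ≈ -0.53636
k = 271/110 (k = -59/110 + 3 = 271/110 ≈ 2.4636)
(-7 - 11)²*(k - 71) = (-7 - 11)²*(271/110 - 71) = (-18)²*(-7539/110) = 324*(-7539/110) = -1221318/55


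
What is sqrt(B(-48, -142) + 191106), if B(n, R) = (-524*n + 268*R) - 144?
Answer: sqrt(178058) ≈ 421.97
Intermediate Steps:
B(n, R) = -144 - 524*n + 268*R
sqrt(B(-48, -142) + 191106) = sqrt((-144 - 524*(-48) + 268*(-142)) + 191106) = sqrt((-144 + 25152 - 38056) + 191106) = sqrt(-13048 + 191106) = sqrt(178058)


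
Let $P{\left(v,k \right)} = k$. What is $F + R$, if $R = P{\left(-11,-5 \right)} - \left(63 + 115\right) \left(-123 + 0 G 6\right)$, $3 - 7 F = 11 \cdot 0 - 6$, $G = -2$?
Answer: $\frac{153232}{7} \approx 21890.0$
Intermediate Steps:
$F = \frac{9}{7}$ ($F = \frac{3}{7} - \frac{11 \cdot 0 - 6}{7} = \frac{3}{7} - \frac{0 - 6}{7} = \frac{3}{7} - - \frac{6}{7} = \frac{3}{7} + \frac{6}{7} = \frac{9}{7} \approx 1.2857$)
$R = 21889$ ($R = -5 - \left(63 + 115\right) \left(-123 + 0 \left(-2\right) 6\right) = -5 - 178 \left(-123 + 0 \cdot 6\right) = -5 - 178 \left(-123 + 0\right) = -5 - 178 \left(-123\right) = -5 - -21894 = -5 + 21894 = 21889$)
$F + R = \frac{9}{7} + 21889 = \frac{153232}{7}$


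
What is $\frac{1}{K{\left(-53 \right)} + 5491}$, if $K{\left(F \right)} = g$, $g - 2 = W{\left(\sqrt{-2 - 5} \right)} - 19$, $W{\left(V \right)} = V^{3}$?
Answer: $\frac{782}{4280717} + \frac{i \sqrt{7}}{4280717} \approx 0.00018268 + 6.1806 \cdot 10^{-7} i$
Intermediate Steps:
$g = -17 - 7 i \sqrt{7}$ ($g = 2 + \left(\left(\sqrt{-2 - 5}\right)^{3} - 19\right) = 2 - \left(19 - \left(\sqrt{-7}\right)^{3}\right) = 2 - \left(19 - \left(i \sqrt{7}\right)^{3}\right) = 2 - \left(19 + 7 i \sqrt{7}\right) = -17 - 7 i \sqrt{7} \approx -17.0 - 18.52 i$)
$K{\left(F \right)} = -17 - 7 i \sqrt{7}$
$\frac{1}{K{\left(-53 \right)} + 5491} = \frac{1}{\left(-17 - 7 i \sqrt{7}\right) + 5491} = \frac{1}{5474 - 7 i \sqrt{7}}$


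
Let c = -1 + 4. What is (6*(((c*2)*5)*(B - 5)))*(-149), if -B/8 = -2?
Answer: -295020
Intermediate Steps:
B = 16 (B = -8*(-2) = 16)
c = 3
(6*(((c*2)*5)*(B - 5)))*(-149) = (6*(((3*2)*5)*(16 - 5)))*(-149) = (6*((6*5)*11))*(-149) = (6*(30*11))*(-149) = (6*330)*(-149) = 1980*(-149) = -295020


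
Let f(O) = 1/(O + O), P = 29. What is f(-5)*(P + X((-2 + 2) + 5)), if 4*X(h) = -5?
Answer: -111/40 ≈ -2.7750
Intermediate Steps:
X(h) = -5/4 (X(h) = (¼)*(-5) = -5/4)
f(O) = 1/(2*O)
f(-5)*(P + X((-2 + 2) + 5)) = ((½)/(-5))*(29 - 5/4) = ((½)*(-⅕))*(111/4) = -⅒*111/4 = -111/40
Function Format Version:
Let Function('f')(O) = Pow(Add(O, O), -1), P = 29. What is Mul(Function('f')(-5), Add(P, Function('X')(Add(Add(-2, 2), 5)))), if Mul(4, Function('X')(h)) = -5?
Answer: Rational(-111, 40) ≈ -2.7750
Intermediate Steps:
Function('X')(h) = Rational(-5, 4) (Function('X')(h) = Mul(Rational(1, 4), -5) = Rational(-5, 4))
Function('f')(O) = Mul(Rational(1, 2), Pow(O, -1)) (Function('f')(O) = Pow(Mul(2, O), -1) = Mul(Rational(1, 2), Pow(O, -1)))
Mul(Function('f')(-5), Add(P, Function('X')(Add(Add(-2, 2), 5)))) = Mul(Mul(Rational(1, 2), Pow(-5, -1)), Add(29, Rational(-5, 4))) = Mul(Mul(Rational(1, 2), Rational(-1, 5)), Rational(111, 4)) = Mul(Rational(-1, 10), Rational(111, 4)) = Rational(-111, 40)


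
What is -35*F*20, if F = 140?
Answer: -98000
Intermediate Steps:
-35*F*20 = -35*140*20 = -4900*20 = -98000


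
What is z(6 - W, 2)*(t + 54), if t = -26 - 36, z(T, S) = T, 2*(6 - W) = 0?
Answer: 0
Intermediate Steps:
W = 6 (W = 6 - ½*0 = 6 + 0 = 6)
t = -62
z(6 - W, 2)*(t + 54) = (6 - 1*6)*(-62 + 54) = (6 - 6)*(-8) = 0*(-8) = 0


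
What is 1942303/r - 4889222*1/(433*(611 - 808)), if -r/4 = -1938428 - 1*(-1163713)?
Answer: 15316694875123/264335856860 ≈ 57.944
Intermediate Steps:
r = 3098860 (r = -4*(-1938428 - 1*(-1163713)) = -4*(-1938428 + 1163713) = -4*(-774715) = 3098860)
1942303/r - 4889222*1/(433*(611 - 808)) = 1942303/3098860 - 4889222*1/(433*(611 - 808)) = 1942303*(1/3098860) - 4889222/(433*(-197)) = 1942303/3098860 - 4889222/(-85301) = 1942303/3098860 - 4889222*(-1/85301) = 1942303/3098860 + 4889222/85301 = 15316694875123/264335856860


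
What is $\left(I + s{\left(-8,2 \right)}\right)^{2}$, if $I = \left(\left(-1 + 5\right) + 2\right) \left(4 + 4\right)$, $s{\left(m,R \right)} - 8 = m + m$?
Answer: $1600$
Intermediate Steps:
$s{\left(m,R \right)} = 8 + 2 m$ ($s{\left(m,R \right)} = 8 + \left(m + m\right) = 8 + 2 m$)
$I = 48$ ($I = \left(4 + 2\right) 8 = 6 \cdot 8 = 48$)
$\left(I + s{\left(-8,2 \right)}\right)^{2} = \left(48 + \left(8 + 2 \left(-8\right)\right)\right)^{2} = \left(48 + \left(8 - 16\right)\right)^{2} = \left(48 - 8\right)^{2} = 40^{2} = 1600$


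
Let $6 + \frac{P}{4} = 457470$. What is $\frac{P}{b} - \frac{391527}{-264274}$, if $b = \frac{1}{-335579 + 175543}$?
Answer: $- \frac{77390747327772057}{264274} \approx -2.9284 \cdot 10^{11}$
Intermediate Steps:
$P = 1829856$ ($P = -24 + 4 \cdot 457470 = -24 + 1829880 = 1829856$)
$b = - \frac{1}{160036}$ ($b = \frac{1}{-160036} = - \frac{1}{160036} \approx -6.2486 \cdot 10^{-6}$)
$\frac{P}{b} - \frac{391527}{-264274} = \frac{1829856}{- \frac{1}{160036}} - \frac{391527}{-264274} = 1829856 \left(-160036\right) - - \frac{391527}{264274} = -292842834816 + \frac{391527}{264274} = - \frac{77390747327772057}{264274}$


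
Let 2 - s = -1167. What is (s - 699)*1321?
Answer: 620870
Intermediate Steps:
s = 1169 (s = 2 - 1*(-1167) = 2 + 1167 = 1169)
(s - 699)*1321 = (1169 - 699)*1321 = 470*1321 = 620870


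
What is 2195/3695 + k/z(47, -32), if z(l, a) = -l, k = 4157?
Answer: -3051390/34733 ≈ -87.853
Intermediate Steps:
2195/3695 + k/z(47, -32) = 2195/3695 + 4157/((-1*47)) = 2195*(1/3695) + 4157/(-47) = 439/739 + 4157*(-1/47) = 439/739 - 4157/47 = -3051390/34733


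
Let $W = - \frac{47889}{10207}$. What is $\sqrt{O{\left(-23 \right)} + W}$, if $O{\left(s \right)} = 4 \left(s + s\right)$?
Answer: $\frac{i \sqrt{19658447239}}{10207} \approx 13.737 i$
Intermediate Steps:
$O{\left(s \right)} = 8 s$ ($O{\left(s \right)} = 4 \cdot 2 s = 8 s$)
$W = - \frac{47889}{10207}$ ($W = \left(-47889\right) \frac{1}{10207} = - \frac{47889}{10207} \approx -4.6918$)
$\sqrt{O{\left(-23 \right)} + W} = \sqrt{8 \left(-23\right) - \frac{47889}{10207}} = \sqrt{-184 - \frac{47889}{10207}} = \sqrt{- \frac{1925977}{10207}} = \frac{i \sqrt{19658447239}}{10207}$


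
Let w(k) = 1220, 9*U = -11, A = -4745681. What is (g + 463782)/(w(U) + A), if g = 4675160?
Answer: -5138942/4744461 ≈ -1.0831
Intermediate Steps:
U = -11/9 (U = (⅑)*(-11) = -11/9 ≈ -1.2222)
(g + 463782)/(w(U) + A) = (4675160 + 463782)/(1220 - 4745681) = 5138942/(-4744461) = 5138942*(-1/4744461) = -5138942/4744461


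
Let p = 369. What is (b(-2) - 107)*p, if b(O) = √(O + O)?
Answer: -39483 + 738*I ≈ -39483.0 + 738.0*I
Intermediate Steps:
b(O) = √2*√O (b(O) = √(2*O) = √2*√O)
(b(-2) - 107)*p = (√2*√(-2) - 107)*369 = (√2*(I*√2) - 107)*369 = (2*I - 107)*369 = (-107 + 2*I)*369 = -39483 + 738*I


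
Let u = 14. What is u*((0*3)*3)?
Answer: 0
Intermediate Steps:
u*((0*3)*3) = 14*((0*3)*3) = 14*(0*3) = 14*0 = 0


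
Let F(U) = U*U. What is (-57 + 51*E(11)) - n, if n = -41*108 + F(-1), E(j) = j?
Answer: 4931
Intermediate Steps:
F(U) = U**2
n = -4427 (n = -41*108 + (-1)**2 = -4428 + 1 = -4427)
(-57 + 51*E(11)) - n = (-57 + 51*11) - 1*(-4427) = (-57 + 561) + 4427 = 504 + 4427 = 4931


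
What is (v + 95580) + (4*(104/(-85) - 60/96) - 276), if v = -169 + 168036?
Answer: 44737813/170 ≈ 2.6316e+5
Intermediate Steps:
v = 167867
(v + 95580) + (4*(104/(-85) - 60/96) - 276) = (167867 + 95580) + (4*(104/(-85) - 60/96) - 276) = 263447 + (4*(104*(-1/85) - 60*1/96) - 276) = 263447 + (4*(-104/85 - 5/8) - 276) = 263447 + (4*(-1257/680) - 276) = 263447 + (-1257/170 - 276) = 263447 - 48177/170 = 44737813/170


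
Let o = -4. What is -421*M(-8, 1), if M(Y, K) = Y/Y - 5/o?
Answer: -3789/4 ≈ -947.25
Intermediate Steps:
M(Y, K) = 9/4 (M(Y, K) = Y/Y - 5/(-4) = 1 - 5*(-¼) = 1 + 5/4 = 9/4)
-421*M(-8, 1) = -421*9/4 = -3789/4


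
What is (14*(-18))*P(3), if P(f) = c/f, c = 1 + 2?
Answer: -252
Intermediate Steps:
c = 3
P(f) = 3/f
(14*(-18))*P(3) = (14*(-18))*(3/3) = -756/3 = -252*1 = -252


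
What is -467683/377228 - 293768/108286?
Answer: -80730518221/20424255604 ≈ -3.9527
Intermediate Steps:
-467683/377228 - 293768/108286 = -467683*1/377228 - 293768*1/108286 = -467683/377228 - 146884/54143 = -80730518221/20424255604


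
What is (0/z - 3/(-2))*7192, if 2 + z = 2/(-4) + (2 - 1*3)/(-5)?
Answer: 10788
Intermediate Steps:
z = -23/10 (z = -2 + (2/(-4) + (2 - 1*3)/(-5)) = -2 + (2*(-¼) + (2 - 3)*(-⅕)) = -2 + (-½ - 1*(-⅕)) = -2 + (-½ + ⅕) = -2 - 3/10 = -23/10 ≈ -2.3000)
(0/z - 3/(-2))*7192 = (0/(-23/10) - 3/(-2))*7192 = (0*(-10/23) - 3*(-½))*7192 = (0 + 3/2)*7192 = (3/2)*7192 = 10788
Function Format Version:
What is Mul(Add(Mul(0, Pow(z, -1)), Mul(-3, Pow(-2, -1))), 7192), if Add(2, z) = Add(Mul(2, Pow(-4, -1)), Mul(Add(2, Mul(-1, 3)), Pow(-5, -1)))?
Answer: 10788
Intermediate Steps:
z = Rational(-23, 10) (z = Add(-2, Add(Mul(2, Pow(-4, -1)), Mul(Add(2, Mul(-1, 3)), Pow(-5, -1)))) = Add(-2, Add(Mul(2, Rational(-1, 4)), Mul(Add(2, -3), Rational(-1, 5)))) = Add(-2, Add(Rational(-1, 2), Mul(-1, Rational(-1, 5)))) = Add(-2, Add(Rational(-1, 2), Rational(1, 5))) = Add(-2, Rational(-3, 10)) = Rational(-23, 10) ≈ -2.3000)
Mul(Add(Mul(0, Pow(z, -1)), Mul(-3, Pow(-2, -1))), 7192) = Mul(Add(Mul(0, Pow(Rational(-23, 10), -1)), Mul(-3, Pow(-2, -1))), 7192) = Mul(Add(Mul(0, Rational(-10, 23)), Mul(-3, Rational(-1, 2))), 7192) = Mul(Add(0, Rational(3, 2)), 7192) = Mul(Rational(3, 2), 7192) = 10788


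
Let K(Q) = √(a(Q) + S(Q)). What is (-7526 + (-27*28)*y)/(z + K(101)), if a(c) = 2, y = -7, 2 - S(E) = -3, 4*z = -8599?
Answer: 76840664/73942689 + 35744*√7/73942689 ≈ 1.0405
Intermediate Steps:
z = -8599/4 (z = (¼)*(-8599) = -8599/4 ≈ -2149.8)
S(E) = 5 (S(E) = 2 - 1*(-3) = 2 + 3 = 5)
K(Q) = √7 (K(Q) = √(2 + 5) = √7)
(-7526 + (-27*28)*y)/(z + K(101)) = (-7526 - 27*28*(-7))/(-8599/4 + √7) = (-7526 - 756*(-7))/(-8599/4 + √7) = (-7526 + 5292)/(-8599/4 + √7) = -2234/(-8599/4 + √7)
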